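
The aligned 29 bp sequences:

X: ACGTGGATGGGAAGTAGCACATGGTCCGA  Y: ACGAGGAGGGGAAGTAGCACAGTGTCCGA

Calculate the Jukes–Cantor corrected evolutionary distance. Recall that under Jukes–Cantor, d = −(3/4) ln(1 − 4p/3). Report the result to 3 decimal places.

0.152

The sequences differ at 4 of 29 sites (4, 8, 22, 23), so p = 4/29 ≈ 0.137931.
d = −(3/4) ln(1 − 4p/3) = −0.75 ln(1 − 0.183908) = −0.75 ln(0.816092)
  = −0.75 × (-0.203228) = 0.152421 substitutions/site.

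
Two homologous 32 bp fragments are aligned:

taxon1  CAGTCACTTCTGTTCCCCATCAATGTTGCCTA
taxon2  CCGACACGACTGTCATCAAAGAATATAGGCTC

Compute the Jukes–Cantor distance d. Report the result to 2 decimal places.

The sequences differ at 14 of 32 sites, so p = 14/32 = 0.4375.
d = −(3/4) ln(1 − 4p/3) = −0.75 ln(1 − 0.583333) = −0.75 ln(0.416667)
  = −0.75 × (-0.875468) = 0.656601 substitutions/site.

0.66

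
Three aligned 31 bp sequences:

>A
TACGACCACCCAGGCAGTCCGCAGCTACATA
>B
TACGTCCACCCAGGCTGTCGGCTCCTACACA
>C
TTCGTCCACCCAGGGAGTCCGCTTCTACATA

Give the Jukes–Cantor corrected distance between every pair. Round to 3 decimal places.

d(A,B) = 0.224, d(A,C) = 0.182, d(B,C) = 0.224

A–B: 6/31 sites differ → p ≈ 0.193548, d = −0.75 ln(1 − 0.258064) = 0.223869 ≈ 0.224.
A–C: 5/31 sites differ → p ≈ 0.16129, d = −0.75 ln(1 − 0.215053) = 0.181604 ≈ 0.182.
B–C: 6/31 sites differ → p ≈ 0.193548, d = −0.75 ln(1 − 0.258064) = 0.223869 ≈ 0.224.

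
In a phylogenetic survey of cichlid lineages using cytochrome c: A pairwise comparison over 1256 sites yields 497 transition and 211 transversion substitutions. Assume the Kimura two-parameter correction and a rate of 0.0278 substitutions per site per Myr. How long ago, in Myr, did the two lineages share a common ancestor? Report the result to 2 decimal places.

P = 497/1256 ≈ 0.395701 and Q = 211/1256 ≈ 0.167994.
Under the Kimura two-parameter model, d = −½ ln(1 − 2P − Q) − ¼ ln(1 − 2Q).
1 − 2P − Q = 0.040604, giving −½ ln(0.040604) = 1.601944.
1 − 2Q = 0.664012, giving −¼ ln(0.664012) = 0.102364.
d = 1.601944 + 0.102364 = 1.704308.
Under a molecular clock d = 2μt, so t = d/(2μ) = 1.704308 / (2 × 0.0278) = 30.65 Myr.

30.65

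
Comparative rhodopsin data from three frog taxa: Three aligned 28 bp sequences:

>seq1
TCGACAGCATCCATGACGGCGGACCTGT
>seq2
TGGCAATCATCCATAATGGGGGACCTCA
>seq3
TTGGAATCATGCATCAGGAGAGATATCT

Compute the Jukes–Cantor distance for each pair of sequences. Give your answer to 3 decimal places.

d(seq1,seq2) = 0.420, d(seq1,seq3) = 0.724, d(seq2,seq3) = 0.485

seq1–seq2: 9/28 sites differ → p ≈ 0.321429, d = −0.75 ln(1 − 0.428572) = 0.419713 ≈ 0.420.
seq1–seq3: 13/28 sites differ → p ≈ 0.464286, d = −0.75 ln(1 − 0.619048) = 0.723811 ≈ 0.724.
seq2–seq3: 10/28 sites differ → p ≈ 0.357143, d = −0.75 ln(1 − 0.476191) = 0.484971 ≈ 0.485.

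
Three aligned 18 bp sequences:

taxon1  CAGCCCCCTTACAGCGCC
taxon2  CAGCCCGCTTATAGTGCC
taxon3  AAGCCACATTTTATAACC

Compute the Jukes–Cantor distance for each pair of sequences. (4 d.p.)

taxon1–taxon2: 3/18 sites differ → p ≈ 0.166667, d = −0.75 ln(1 − 0.222223) = 0.188487 ≈ 0.1885.
taxon1–taxon3: 8/18 sites differ → p ≈ 0.444444, d = −0.75 ln(1 − 0.592592) = 0.673455 ≈ 0.6735.
taxon2–taxon3: 8/18 sites differ → p ≈ 0.444444, d = −0.75 ln(1 − 0.592592) = 0.673455 ≈ 0.6735.

d(taxon1,taxon2) = 0.1885, d(taxon1,taxon3) = 0.6735, d(taxon2,taxon3) = 0.6735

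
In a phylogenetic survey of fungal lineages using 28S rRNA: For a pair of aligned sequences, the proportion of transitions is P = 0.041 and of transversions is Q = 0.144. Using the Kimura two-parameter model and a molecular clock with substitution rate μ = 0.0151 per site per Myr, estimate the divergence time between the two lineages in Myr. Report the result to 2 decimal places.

7.05

Under the Kimura two-parameter model, d = −½ ln(1 − 2P − Q) − ¼ ln(1 − 2Q).
1 − 2P − Q = 0.774, giving −½ ln(0.774) = 0.128092.
1 − 2Q = 0.712, giving −¼ ln(0.712) = 0.084919.
d = 0.128092 + 0.084919 = 0.213011.
Under a molecular clock d = 2μt, so t = d/(2μ) = 0.213011 / (2 × 0.0151) = 7.05 Myr.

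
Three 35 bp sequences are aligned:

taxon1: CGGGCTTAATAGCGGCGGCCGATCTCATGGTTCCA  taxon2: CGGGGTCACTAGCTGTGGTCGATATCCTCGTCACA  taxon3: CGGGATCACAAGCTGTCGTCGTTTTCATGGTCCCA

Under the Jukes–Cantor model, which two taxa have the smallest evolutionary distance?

taxon1–taxon2: 11/35 differ, p = 0.314, d = 0.407.
taxon1–taxon3: 11/35 differ, p = 0.314, d = 0.407.
taxon2–taxon3: 8/35 differ, p = 0.229, d = 0.273.
The smallest distance is between taxon2 and taxon3.

taxon2 and taxon3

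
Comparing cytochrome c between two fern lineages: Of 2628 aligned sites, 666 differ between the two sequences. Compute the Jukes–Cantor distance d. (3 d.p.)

0.309

p = 666/2628 ≈ 0.253425.
d = −(3/4) ln(1 − 4p/3) = −0.75 ln(1 − 0.3379) = −0.75 ln(0.6621)
  = −0.75 × (-0.412339) = 0.309254 substitutions/site.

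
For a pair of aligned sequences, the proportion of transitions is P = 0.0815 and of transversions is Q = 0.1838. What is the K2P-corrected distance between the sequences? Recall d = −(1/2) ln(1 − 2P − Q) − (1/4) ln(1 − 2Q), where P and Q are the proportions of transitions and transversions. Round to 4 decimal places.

0.3275

Under the Kimura two-parameter model, d = −½ ln(1 − 2P − Q) − ¼ ln(1 − 2Q).
1 − 2P − Q = 0.6532, giving −½ ln(0.6532) = 0.212936.
1 − 2Q = 0.6324, giving −¼ ln(0.6324) = 0.114558.
d = 0.212936 + 0.114558 = 0.327494.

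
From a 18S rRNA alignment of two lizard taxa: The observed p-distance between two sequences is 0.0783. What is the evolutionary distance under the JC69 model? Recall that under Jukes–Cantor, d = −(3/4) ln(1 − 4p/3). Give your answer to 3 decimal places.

d = −(3/4) ln(1 − 4p/3) = −0.75 ln(1 − 0.1044) = −0.75 ln(0.8956)
  = −0.75 × (-0.110261) = 0.082696 substitutions/site.

0.083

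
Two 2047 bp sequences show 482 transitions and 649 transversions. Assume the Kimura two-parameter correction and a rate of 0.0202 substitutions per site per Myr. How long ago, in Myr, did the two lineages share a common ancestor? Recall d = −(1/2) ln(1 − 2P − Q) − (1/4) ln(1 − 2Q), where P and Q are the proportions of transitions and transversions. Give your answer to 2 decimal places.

25.42

P = 482/2047 ≈ 0.235467 and Q = 649/2047 ≈ 0.317049.
Under the Kimura two-parameter model, d = −½ ln(1 − 2P − Q) − ¼ ln(1 − 2Q).
1 − 2P − Q = 0.212017, giving −½ ln(0.212017) = 0.775544.
1 − 2Q = 0.365902, giving −¼ ln(0.365902) = 0.251347.
d = 0.775544 + 0.251347 = 1.026891.
Under a molecular clock d = 2μt, so t = d/(2μ) = 1.026891 / (2 × 0.0202) = 25.42 Myr.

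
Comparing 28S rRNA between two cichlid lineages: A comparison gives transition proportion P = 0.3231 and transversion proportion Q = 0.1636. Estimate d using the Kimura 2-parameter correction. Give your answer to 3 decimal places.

Under the Kimura two-parameter model, d = −½ ln(1 − 2P − Q) − ¼ ln(1 − 2Q).
1 − 2P − Q = 0.1902, giving −½ ln(0.1902) = 0.829840.
1 − 2Q = 0.6728, giving −¼ ln(0.6728) = 0.099077.
d = 0.829840 + 0.099077 = 0.928917.

0.929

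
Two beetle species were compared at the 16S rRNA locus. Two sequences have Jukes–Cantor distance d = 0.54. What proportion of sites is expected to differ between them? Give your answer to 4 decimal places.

0.3849

p = (3/4)(1 − e^(−4d/3)) = 0.75 × (1 − e^(-0.72)) = 0.75 × (1 − 0.486752) = 0.384936.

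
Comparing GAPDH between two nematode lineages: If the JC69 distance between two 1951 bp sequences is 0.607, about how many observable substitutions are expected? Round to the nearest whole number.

Invert JC69: p = (3/4)(1 − e^(−4d/3)) = 0.75 × (1 − e^(-0.809333)) = 0.75 × (1 − 0.445155) = 0.416134.
Expected differing sites = pL ≈ 0.416134 × 1951 = 811.877434 ≈ 812.

812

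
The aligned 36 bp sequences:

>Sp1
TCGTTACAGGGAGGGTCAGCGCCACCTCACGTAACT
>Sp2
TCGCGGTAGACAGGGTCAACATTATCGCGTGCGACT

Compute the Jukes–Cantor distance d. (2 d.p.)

The sequences differ at 16 of 36 sites, so p = 16/36 ≈ 0.444444.
d = −(3/4) ln(1 − 4p/3) = −0.75 ln(1 − 0.592592) = −0.75 ln(0.407408)
  = −0.75 × (-0.897940) = 0.673455 substitutions/site.

0.67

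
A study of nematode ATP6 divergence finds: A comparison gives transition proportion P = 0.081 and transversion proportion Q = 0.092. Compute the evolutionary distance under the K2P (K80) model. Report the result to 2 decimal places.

Under the Kimura two-parameter model, d = −½ ln(1 − 2P − Q) − ¼ ln(1 − 2Q).
1 − 2P − Q = 0.746, giving −½ ln(0.746) = 0.146515.
1 − 2Q = 0.816, giving −¼ ln(0.816) = 0.050835.
d = 0.146515 + 0.050835 = 0.197350.

0.20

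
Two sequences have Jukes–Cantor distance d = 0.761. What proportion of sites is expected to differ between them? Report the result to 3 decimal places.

0.478

p = (3/4)(1 − e^(−4d/3)) = 0.75 × (1 − e^(-1.014667)) = 0.75 × (1 − 0.362523) = 0.478108.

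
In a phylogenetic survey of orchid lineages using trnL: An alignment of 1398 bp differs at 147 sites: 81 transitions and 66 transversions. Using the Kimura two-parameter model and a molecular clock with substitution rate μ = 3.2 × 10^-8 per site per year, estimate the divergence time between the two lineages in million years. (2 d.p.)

P = 81/1398 ≈ 0.05794 and Q = 66/1398 ≈ 0.04721.
Under the Kimura two-parameter model, d = −½ ln(1 − 2P − Q) − ¼ ln(1 − 2Q).
1 − 2P − Q = 0.83691, giving −½ ln(0.83691) = 0.089019.
1 − 2Q = 0.90558, giving −¼ ln(0.90558) = 0.024795.
d = 0.089019 + 0.024795 = 0.113814.
Under a molecular clock d = 2μt, so t = d/(2μ) = 0.113814 / (2 × 3.2 × 10^-8) = 1.78 million years.

1.78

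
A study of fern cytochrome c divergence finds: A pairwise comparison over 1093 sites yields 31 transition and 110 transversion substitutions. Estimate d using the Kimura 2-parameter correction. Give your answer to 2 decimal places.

P = 31/1093 ≈ 0.028362 and Q = 110/1093 ≈ 0.10064.
Under the Kimura two-parameter model, d = −½ ln(1 − 2P − Q) − ¼ ln(1 − 2Q).
1 − 2P − Q = 0.842636, giving −½ ln(0.842636) = 0.085610.
1 − 2Q = 0.79872, giving −¼ ln(0.79872) = 0.056186.
d = 0.085610 + 0.056186 = 0.141796.

0.14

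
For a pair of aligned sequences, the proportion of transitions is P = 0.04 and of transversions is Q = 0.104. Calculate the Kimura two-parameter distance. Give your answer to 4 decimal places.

0.1600

Under the Kimura two-parameter model, d = −½ ln(1 − 2P − Q) − ¼ ln(1 − 2Q).
1 − 2P − Q = 0.816, giving −½ ln(0.816) = 0.101670.
1 − 2Q = 0.792, giving −¼ ln(0.792) = 0.058298.
d = 0.101670 + 0.058298 = 0.159968.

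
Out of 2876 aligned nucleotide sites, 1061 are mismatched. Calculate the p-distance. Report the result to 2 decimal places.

p = 1061/2876 = 0.368915… ≈ 0.37 (to 2 d.p.).

0.37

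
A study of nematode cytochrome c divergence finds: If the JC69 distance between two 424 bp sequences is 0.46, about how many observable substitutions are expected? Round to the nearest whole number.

Invert JC69: p = (3/4)(1 − e^(−4d/3)) = 0.75 × (1 − e^(-0.613333)) = 0.75 × (1 − 0.541543) = 0.343843.
Expected differing sites = pL ≈ 0.343843 × 424 = 145.789432 ≈ 146.

146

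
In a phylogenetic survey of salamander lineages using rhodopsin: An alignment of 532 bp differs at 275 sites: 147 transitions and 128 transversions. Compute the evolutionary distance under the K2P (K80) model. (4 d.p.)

0.9521

P = 147/532 ≈ 0.276316 and Q = 128/532 ≈ 0.240602.
Under the Kimura two-parameter model, d = −½ ln(1 − 2P − Q) − ¼ ln(1 − 2Q).
1 − 2P − Q = 0.206766, giving −½ ln(0.206766) = 0.788084.
1 − 2Q = 0.518796, giving −¼ ln(0.518796) = 0.164061.
d = 0.788084 + 0.164061 = 0.952145.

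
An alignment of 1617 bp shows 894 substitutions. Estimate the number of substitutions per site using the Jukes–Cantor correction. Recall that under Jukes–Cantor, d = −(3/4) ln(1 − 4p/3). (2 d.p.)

p = 894/1617 ≈ 0.552876.
d = −(3/4) ln(1 − 4p/3) = −0.75 ln(1 − 0.737168) = −0.75 ln(0.262832)
  = −0.75 × (-1.336240) = 1.002180 substitutions/site.

1.00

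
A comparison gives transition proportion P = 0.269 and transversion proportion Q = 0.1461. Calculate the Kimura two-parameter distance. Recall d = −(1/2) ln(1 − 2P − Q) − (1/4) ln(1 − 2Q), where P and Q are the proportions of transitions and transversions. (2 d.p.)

0.66

Under the Kimura two-parameter model, d = −½ ln(1 − 2P − Q) − ¼ ln(1 − 2Q).
1 − 2P − Q = 0.3159, giving −½ ln(0.3159) = 0.576165.
1 − 2Q = 0.7078, giving −¼ ln(0.7078) = 0.086398.
d = 0.576165 + 0.086398 = 0.662563.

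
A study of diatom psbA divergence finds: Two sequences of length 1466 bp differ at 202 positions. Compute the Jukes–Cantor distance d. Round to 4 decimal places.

p = 202/1466 ≈ 0.13779.
d = −(3/4) ln(1 − 4p/3) = −0.75 ln(1 − 0.18372) = −0.75 ln(0.81628)
  = −0.75 × (-0.202998) = 0.152249 substitutions/site.

0.1522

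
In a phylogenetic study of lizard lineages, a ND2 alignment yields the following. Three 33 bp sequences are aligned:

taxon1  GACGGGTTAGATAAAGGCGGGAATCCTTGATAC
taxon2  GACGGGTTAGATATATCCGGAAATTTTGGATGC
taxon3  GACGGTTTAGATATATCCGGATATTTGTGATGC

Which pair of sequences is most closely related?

taxon1–taxon2: 8/33 differ, p = 0.242, d = 0.293.
taxon1–taxon3: 10/33 differ, p = 0.303, d = 0.388.
taxon2–taxon3: 4/33 differ, p = 0.121, d = 0.132.
The smallest distance is between taxon2 and taxon3.

taxon2 and taxon3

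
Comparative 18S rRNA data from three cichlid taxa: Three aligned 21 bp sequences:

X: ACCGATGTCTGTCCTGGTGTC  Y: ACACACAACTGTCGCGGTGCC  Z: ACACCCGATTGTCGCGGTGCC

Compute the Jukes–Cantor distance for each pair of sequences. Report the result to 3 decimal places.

X–Y: 8/21 sites differ → p ≈ 0.380952, d = −0.75 ln(1 − 0.507936) = 0.531860 ≈ 0.532.
X–Z: 9/21 sites differ → p ≈ 0.428571, d = −0.75 ln(1 − 0.571428) = 0.635472 ≈ 0.635.
Y–Z: 3/21 sites differ → p ≈ 0.142857, d = −0.75 ln(1 − 0.190476) = 0.158482 ≈ 0.158.

d(X,Y) = 0.532, d(X,Z) = 0.635, d(Y,Z) = 0.158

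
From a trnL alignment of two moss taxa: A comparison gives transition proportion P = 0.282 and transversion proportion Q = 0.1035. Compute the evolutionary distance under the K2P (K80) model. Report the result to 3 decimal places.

Under the Kimura two-parameter model, d = −½ ln(1 − 2P − Q) − ¼ ln(1 − 2Q).
1 − 2P − Q = 0.3325, giving −½ ln(0.3325) = 0.550558.
1 − 2Q = 0.793, giving −¼ ln(0.793) = 0.057983.
d = 0.550558 + 0.057983 = 0.608541.

0.609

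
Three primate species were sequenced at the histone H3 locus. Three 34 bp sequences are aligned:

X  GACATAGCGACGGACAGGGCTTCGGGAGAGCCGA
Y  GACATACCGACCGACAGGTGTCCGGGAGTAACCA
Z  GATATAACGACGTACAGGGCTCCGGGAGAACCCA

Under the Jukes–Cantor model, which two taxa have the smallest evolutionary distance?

X–Y: 9/34 differ, p = 0.265, d = 0.326.
X–Z: 6/34 differ, p = 0.176, d = 0.201.
Y–Z: 8/34 differ, p = 0.235, d = 0.282.
The smallest distance is between X and Z.

X and Z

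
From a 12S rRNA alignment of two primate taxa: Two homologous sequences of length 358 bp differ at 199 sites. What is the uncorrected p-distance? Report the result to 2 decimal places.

0.56

p = 199/358 = 0.555865… ≈ 0.56 (to 2 d.p.).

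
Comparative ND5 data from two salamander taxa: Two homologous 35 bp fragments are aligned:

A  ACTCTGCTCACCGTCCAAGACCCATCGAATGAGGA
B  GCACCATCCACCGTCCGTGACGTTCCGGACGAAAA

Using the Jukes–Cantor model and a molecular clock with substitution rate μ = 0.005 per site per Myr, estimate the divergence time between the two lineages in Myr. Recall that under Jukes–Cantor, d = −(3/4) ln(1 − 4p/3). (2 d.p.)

70.53

The sequences differ at 16 of 35 sites, so p = 16/35 ≈ 0.457143.
d = −(3/4) ln(1 − 4p/3) = −0.75 ln(1 − 0.609524) = −0.75 ln(0.390476)
  = −0.75 × (-0.940389) = 0.705292 substitutions/site.
Under a molecular clock d = 2μt, so t = d/(2μ) = 0.705292 / (2 × 0.005) = 70.53 Myr.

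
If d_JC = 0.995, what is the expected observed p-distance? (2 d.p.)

0.55

p = (3/4)(1 − e^(−4d/3)) = 0.75 × (1 − e^(-1.326667)) = 0.75 × (1 − 0.265360) = 0.550980.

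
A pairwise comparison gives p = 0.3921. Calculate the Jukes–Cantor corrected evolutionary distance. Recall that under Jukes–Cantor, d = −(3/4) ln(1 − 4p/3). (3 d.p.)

d = −(3/4) ln(1 − 4p/3) = −0.75 ln(1 − 0.5228) = −0.75 ln(0.4772)
  = −0.75 × (-0.739820) = 0.554865 substitutions/site.

0.555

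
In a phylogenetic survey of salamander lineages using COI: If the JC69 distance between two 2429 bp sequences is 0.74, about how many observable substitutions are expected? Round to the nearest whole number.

Invert JC69: p = (3/4)(1 − e^(−4d/3)) = 0.75 × (1 − e^(-0.986667)) = 0.75 × (1 − 0.372817) = 0.470387.
Expected differing sites = pL ≈ 0.470387 × 2429 = 1142.570023 ≈ 1143.

1143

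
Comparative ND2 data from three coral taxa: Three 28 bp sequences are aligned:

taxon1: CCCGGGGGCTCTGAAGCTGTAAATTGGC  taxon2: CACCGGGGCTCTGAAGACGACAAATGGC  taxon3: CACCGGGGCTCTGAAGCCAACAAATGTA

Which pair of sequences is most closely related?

taxon1–taxon2: 7/28 differ, p = 0.250, d = 0.304.
taxon1–taxon3: 9/28 differ, p = 0.321, d = 0.420.
taxon2–taxon3: 4/28 differ, p = 0.143, d = 0.158.
The smallest distance is between taxon2 and taxon3.

taxon2 and taxon3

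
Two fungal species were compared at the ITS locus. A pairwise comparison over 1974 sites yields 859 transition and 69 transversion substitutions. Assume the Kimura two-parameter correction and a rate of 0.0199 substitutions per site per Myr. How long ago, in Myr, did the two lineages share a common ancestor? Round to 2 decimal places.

30.06

P = 859/1974 ≈ 0.435157 and Q = 69/1974 ≈ 0.034954.
Under the Kimura two-parameter model, d = −½ ln(1 − 2P − Q) − ¼ ln(1 − 2Q).
1 − 2P − Q = 0.094732, giving −½ ln(0.094732) = 1.178352.
1 − 2Q = 0.930092, giving −¼ ln(0.930092) = 0.018118.
d = 1.178352 + 0.018118 = 1.196470.
Under a molecular clock d = 2μt, so t = d/(2μ) = 1.196470 / (2 × 0.0199) = 30.06 Myr.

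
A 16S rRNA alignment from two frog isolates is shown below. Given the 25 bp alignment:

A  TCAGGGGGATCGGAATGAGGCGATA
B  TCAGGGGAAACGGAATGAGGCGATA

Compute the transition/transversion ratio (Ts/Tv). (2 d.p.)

1.00

Transitions are A↔G and C↔T; transversions are all other mismatches.
Transitions: 1. Transversions: 1.
R = 1/1 = 1.00.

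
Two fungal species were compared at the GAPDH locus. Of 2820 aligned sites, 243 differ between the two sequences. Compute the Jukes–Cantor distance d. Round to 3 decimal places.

p = 243/2820 ≈ 0.08617.
d = −(3/4) ln(1 − 4p/3) = −0.75 ln(1 − 0.114893) = −0.75 ln(0.885107)
  = −0.75 × (-0.122047) = 0.091535 substitutions/site.

0.092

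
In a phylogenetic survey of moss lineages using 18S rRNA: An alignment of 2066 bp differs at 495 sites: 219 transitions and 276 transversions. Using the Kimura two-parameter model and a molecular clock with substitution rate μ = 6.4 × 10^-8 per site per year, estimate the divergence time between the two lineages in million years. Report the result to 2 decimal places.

P = 219/2066 ≈ 0.106002 and Q = 276/2066 ≈ 0.133591.
Under the Kimura two-parameter model, d = −½ ln(1 − 2P − Q) − ¼ ln(1 − 2Q).
1 − 2P − Q = 0.654405, giving −½ ln(0.654405) = 0.212014.
1 − 2Q = 0.732818, giving −¼ ln(0.732818) = 0.077714.
d = 0.212014 + 0.077714 = 0.289728.
Under a molecular clock d = 2μt, so t = d/(2μ) = 0.289728 / (2 × 6.4 × 10^-8) = 2.26 million years.

2.26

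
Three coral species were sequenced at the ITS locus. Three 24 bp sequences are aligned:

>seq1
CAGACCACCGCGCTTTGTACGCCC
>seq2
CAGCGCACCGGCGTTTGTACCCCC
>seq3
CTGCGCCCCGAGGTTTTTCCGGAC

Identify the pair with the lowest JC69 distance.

seq1 and seq2

seq1–seq2: 6/24 differ, p = 0.250, d = 0.304.
seq1–seq3: 10/24 differ, p = 0.417, d = 0.608.
seq2–seq3: 9/24 differ, p = 0.375, d = 0.520.
The smallest distance is between seq1 and seq2.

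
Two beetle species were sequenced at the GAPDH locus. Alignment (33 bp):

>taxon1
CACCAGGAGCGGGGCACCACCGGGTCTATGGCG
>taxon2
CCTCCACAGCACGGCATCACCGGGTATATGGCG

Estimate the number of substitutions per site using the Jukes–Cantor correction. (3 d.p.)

The sequences differ at 9 of 33 sites (2, 3, 5, 6, 7, 11, 12, 17, 26), so p = 9/33 ≈ 0.272727.
d = −(3/4) ln(1 − 4p/3) = −0.75 ln(1 − 0.363636) = −0.75 ln(0.636364)
  = −0.75 × (-0.451985) = 0.338989 substitutions/site.

0.339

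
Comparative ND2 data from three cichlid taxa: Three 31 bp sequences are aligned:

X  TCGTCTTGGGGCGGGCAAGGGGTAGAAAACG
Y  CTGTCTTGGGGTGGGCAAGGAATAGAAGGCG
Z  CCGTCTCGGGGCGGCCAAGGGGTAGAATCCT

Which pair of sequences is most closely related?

X and Z

X–Y: 7/31 differ, p = 0.226, d = 0.269.
X–Z: 6/31 differ, p = 0.194, d = 0.224.
Y–Z: 9/31 differ, p = 0.290, d = 0.367.
The smallest distance is between X and Z.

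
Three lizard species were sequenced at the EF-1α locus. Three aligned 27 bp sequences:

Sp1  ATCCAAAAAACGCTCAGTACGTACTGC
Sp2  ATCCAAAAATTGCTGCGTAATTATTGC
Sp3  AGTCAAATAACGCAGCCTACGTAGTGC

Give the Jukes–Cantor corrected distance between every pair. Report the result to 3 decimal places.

d(Sp1,Sp2) = 0.318, d(Sp1,Sp3) = 0.377, d(Sp2,Sp3) = 0.511

Sp1–Sp2: 7/27 sites differ → p ≈ 0.259259, d = −0.75 ln(1 − 0.345679) = 0.318118 ≈ 0.318.
Sp1–Sp3: 8/27 sites differ → p ≈ 0.296296, d = −0.75 ln(1 − 0.395061) = 0.376971 ≈ 0.377.
Sp2–Sp3: 10/27 sites differ → p ≈ 0.37037, d = −0.75 ln(1 − 0.493827) = 0.510658 ≈ 0.511.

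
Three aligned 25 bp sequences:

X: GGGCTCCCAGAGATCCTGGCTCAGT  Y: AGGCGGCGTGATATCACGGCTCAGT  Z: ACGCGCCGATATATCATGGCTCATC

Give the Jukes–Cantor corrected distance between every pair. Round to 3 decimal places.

d(X,Y) = 0.417, d(X,Z) = 0.490, d(Y,Z) = 0.351

X–Y: 8/25 sites differ → p = 0.32, d = −0.75 ln(1 − 0.426667) = 0.417216 ≈ 0.417.
X–Z: 9/25 sites differ → p = 0.36, d = −0.75 ln(1 − 0.48) = 0.490445 ≈ 0.490.
Y–Z: 7/25 sites differ → p = 0.28, d = −0.75 ln(1 − 0.373333) = 0.350505 ≈ 0.351.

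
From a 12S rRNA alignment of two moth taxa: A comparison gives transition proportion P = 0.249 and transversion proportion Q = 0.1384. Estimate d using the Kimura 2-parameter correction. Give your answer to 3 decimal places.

0.587

Under the Kimura two-parameter model, d = −½ ln(1 − 2P − Q) − ¼ ln(1 − 2Q).
1 − 2P − Q = 0.3636, giving −½ ln(0.3636) = 0.505850.
1 − 2Q = 0.7232, giving −¼ ln(0.7232) = 0.081017.
d = 0.505850 + 0.081017 = 0.586867.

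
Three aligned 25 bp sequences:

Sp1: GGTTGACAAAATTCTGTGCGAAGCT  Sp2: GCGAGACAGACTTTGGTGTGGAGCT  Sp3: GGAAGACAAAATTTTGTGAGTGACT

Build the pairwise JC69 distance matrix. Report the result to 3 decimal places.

d(Sp1,Sp2) = 0.490, d(Sp1,Sp3) = 0.351, d(Sp2,Sp3) = 0.490

Sp1–Sp2: 9/25 sites differ → p = 0.36, d = −0.75 ln(1 − 0.48) = 0.490445 ≈ 0.490.
Sp1–Sp3: 7/25 sites differ → p = 0.28, d = −0.75 ln(1 − 0.373333) = 0.350505 ≈ 0.351.
Sp2–Sp3: 9/25 sites differ → p = 0.36, d = −0.75 ln(1 − 0.48) = 0.490445 ≈ 0.490.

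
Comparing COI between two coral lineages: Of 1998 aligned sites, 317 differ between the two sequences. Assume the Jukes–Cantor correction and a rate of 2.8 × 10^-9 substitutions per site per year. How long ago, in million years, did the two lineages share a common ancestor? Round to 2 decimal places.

p = 317/1998 ≈ 0.158659.
d = −(3/4) ln(1 − 4p/3) = −0.75 ln(1 − 0.211545) = −0.75 ln(0.788455)
  = −0.75 × (-0.237680) = 0.178260 substitutions/site.
Under a molecular clock d = 2μt, so t = d/(2μ) = 0.178260 / (2 × 2.8 × 10^-9) = 31.83 million years.

31.83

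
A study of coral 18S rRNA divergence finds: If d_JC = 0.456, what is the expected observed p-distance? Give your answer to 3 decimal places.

p = (3/4)(1 − e^(−4d/3)) = 0.75 × (1 − e^(-0.608)) = 0.75 × (1 − 0.544439) = 0.341671.

0.342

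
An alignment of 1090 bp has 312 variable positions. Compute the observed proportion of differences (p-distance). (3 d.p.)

p = 312/1090 = 0.286238… ≈ 0.286 (to 3 d.p.).

0.286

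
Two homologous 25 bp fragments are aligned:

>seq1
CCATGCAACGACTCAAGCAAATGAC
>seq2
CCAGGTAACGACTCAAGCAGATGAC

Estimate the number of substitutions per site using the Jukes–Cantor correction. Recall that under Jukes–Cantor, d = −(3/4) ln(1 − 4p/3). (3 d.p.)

The sequences differ at 3 of 25 sites (4, 6, 20), so p = 3/25 = 0.12.
d = −(3/4) ln(1 − 4p/3) = −0.75 ln(1 − 0.16) = −0.75 ln(0.84)
  = −0.75 × (-0.174353) = 0.130765 substitutions/site.

0.131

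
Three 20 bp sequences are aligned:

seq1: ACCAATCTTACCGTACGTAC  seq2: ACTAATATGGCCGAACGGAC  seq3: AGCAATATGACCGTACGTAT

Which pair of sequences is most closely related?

seq1–seq2: 6/20 differ, p = 0.300, d = 0.383.
seq1–seq3: 4/20 differ, p = 0.200, d = 0.233.
seq2–seq3: 6/20 differ, p = 0.300, d = 0.383.
The smallest distance is between seq1 and seq3.

seq1 and seq3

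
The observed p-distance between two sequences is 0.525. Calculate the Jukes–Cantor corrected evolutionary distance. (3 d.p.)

d = −(3/4) ln(1 − 4p/3) = −0.75 ln(1 − 0.7) = −0.75 ln(0.3)
  = −0.75 × (-1.203973) = 0.902980 substitutions/site.

0.903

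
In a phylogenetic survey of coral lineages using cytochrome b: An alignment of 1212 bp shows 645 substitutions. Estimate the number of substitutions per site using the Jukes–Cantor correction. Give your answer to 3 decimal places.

p = 645/1212 ≈ 0.532178.
d = −(3/4) ln(1 − 4p/3) = −0.75 ln(1 − 0.709571) = −0.75 ln(0.290429)
  = −0.75 × (-1.236396) = 0.927297 substitutions/site.

0.927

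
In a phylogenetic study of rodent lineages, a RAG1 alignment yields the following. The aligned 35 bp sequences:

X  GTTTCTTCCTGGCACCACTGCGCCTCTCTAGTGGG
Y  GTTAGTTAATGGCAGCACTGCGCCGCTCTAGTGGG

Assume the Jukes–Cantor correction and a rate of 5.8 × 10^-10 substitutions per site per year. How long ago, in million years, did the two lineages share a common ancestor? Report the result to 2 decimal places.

167.79

The sequences differ at 6 of 35 sites (4, 5, 8, 9, 15, 25), so p = 6/35 ≈ 0.171429.
d = −(3/4) ln(1 − 4p/3) = −0.75 ln(1 − 0.228572) = −0.75 ln(0.771428)
  = −0.75 × (-0.259512) = 0.194634 substitutions/site.
Under a molecular clock d = 2μt, so t = d/(2μ) = 0.194634 / (2 × 5.8 × 10^-10) = 167.79 million years.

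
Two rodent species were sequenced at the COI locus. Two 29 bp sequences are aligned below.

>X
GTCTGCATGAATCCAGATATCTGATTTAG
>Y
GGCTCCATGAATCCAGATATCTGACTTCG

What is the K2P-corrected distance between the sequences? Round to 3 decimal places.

Of 29 sites, 1 differences are transitions and 3 are transversions, so P = 1/29 ≈ 0.034483 and Q = 3/29 ≈ 0.103448.
Under the Kimura two-parameter model, d = −½ ln(1 − 2P − Q) − ¼ ln(1 − 2Q).
1 − 2P − Q = 0.827586, giving −½ ln(0.827586) = 0.094621.
1 − 2Q = 0.793104, giving −¼ ln(0.793104) = 0.057950.
d = 0.094621 + 0.057950 = 0.152571.

0.153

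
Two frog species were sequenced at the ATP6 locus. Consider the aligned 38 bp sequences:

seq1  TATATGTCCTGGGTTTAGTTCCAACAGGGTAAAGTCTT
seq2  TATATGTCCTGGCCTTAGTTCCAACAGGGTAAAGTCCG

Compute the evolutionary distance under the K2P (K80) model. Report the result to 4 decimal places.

0.1137

Of 38 sites, 2 differences are transitions and 2 are transversions, so P = 2/38 ≈ 0.052632 and Q = 2/38 ≈ 0.052632.
Under the Kimura two-parameter model, d = −½ ln(1 − 2P − Q) − ¼ ln(1 − 2Q).
1 − 2P − Q = 0.842104, giving −½ ln(0.842104) = 0.085926.
1 − 2Q = 0.894736, giving −¼ ln(0.894736) = 0.027807.
d = 0.085926 + 0.027807 = 0.113733.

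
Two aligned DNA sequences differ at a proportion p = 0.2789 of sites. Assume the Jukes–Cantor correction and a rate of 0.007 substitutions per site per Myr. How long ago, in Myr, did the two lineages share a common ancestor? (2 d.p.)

d = −(3/4) ln(1 − 4p/3) = −0.75 ln(1 − 0.371867) = −0.75 ln(0.628133)
  = −0.75 × (-0.465003) = 0.348752 substitutions/site.
Under a molecular clock d = 2μt, so t = d/(2μ) = 0.348752 / (2 × 0.007) = 24.91 Myr.

24.91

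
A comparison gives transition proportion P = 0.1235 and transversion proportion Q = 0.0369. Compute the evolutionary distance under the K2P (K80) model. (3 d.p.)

Under the Kimura two-parameter model, d = −½ ln(1 − 2P − Q) − ¼ ln(1 − 2Q).
1 − 2P − Q = 0.7161, giving −½ ln(0.7161) = 0.166968.
1 − 2Q = 0.9262, giving −¼ ln(0.9262) = 0.019166.
d = 0.166968 + 0.019166 = 0.186134.

0.186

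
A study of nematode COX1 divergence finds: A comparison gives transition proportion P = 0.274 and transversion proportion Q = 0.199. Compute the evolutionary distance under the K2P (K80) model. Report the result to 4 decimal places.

0.8141

Under the Kimura two-parameter model, d = −½ ln(1 − 2P − Q) − ¼ ln(1 − 2Q).
1 − 2P − Q = 0.253, giving −½ ln(0.253) = 0.687183.
1 − 2Q = 0.602, giving −¼ ln(0.602) = 0.126874.
d = 0.687183 + 0.126874 = 0.814057.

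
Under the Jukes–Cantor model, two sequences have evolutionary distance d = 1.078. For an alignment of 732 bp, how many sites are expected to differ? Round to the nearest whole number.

Invert JC69: p = (3/4)(1 − e^(−4d/3)) = 0.75 × (1 − e^(-1.437333)) = 0.75 × (1 − 0.237560) = 0.571830.
Expected differing sites = pL ≈ 0.571830 × 732 = 418.57956 ≈ 419.

419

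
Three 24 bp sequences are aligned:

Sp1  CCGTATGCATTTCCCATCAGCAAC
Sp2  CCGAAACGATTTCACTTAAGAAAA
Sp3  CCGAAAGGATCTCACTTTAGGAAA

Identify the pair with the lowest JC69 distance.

Sp1–Sp2: 9/24 differ, p = 0.375, d = 0.520.
Sp1–Sp3: 9/24 differ, p = 0.375, d = 0.520.
Sp2–Sp3: 4/24 differ, p = 0.167, d = 0.188.
The smallest distance is between Sp2 and Sp3.

Sp2 and Sp3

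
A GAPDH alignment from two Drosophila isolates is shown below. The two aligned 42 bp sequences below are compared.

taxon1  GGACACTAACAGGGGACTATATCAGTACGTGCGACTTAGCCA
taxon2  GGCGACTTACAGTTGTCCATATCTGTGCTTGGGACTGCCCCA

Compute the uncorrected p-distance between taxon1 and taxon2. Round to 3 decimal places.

0.333

The sequences differ at 14 of 42 positions.
p = 14/42 = 0.333333… ≈ 0.333 (to 3 d.p.).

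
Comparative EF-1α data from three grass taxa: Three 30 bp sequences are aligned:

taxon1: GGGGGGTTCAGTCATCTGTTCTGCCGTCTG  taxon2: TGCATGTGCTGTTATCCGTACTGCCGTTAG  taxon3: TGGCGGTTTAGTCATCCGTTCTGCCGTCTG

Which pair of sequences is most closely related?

taxon1–taxon2: 11/30 differ, p = 0.367, d = 0.503.
taxon1–taxon3: 4/30 differ, p = 0.133, d = 0.147.
taxon2–taxon3: 10/30 differ, p = 0.333, d = 0.441.
The smallest distance is between taxon1 and taxon3.

taxon1 and taxon3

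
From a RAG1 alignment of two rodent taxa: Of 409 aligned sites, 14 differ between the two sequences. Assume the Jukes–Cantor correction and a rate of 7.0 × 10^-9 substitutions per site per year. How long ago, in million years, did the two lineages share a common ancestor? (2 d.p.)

p = 14/409 ≈ 0.03423.
d = −(3/4) ln(1 − 4p/3) = −0.75 ln(1 − 0.04564) = −0.75 ln(0.95436)
  = −0.75 × (-0.046714) = 0.035036 substitutions/site.
Under a molecular clock d = 2μt, so t = d/(2μ) = 0.035036 / (2 × 7.0 × 10^-9) = 2.50 million years.

2.50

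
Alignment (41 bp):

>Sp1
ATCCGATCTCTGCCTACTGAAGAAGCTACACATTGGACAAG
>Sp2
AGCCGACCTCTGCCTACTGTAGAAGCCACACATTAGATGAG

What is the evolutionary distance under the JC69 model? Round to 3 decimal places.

0.194

The sequences differ at 7 of 41 sites (2, 7, 20, 27, 35, 38, 39), so p = 7/41 ≈ 0.170732.
d = −(3/4) ln(1 − 4p/3) = −0.75 ln(1 − 0.227643) = −0.75 ln(0.772357)
  = −0.75 × (-0.258308) = 0.193731 substitutions/site.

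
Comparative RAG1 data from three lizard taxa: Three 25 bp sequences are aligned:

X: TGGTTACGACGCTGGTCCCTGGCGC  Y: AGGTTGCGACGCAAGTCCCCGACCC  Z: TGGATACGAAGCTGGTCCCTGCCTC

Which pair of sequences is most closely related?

X–Y: 7/25 differ, p = 0.280, d = 0.351.
X–Z: 4/25 differ, p = 0.160, d = 0.180.
Y–Z: 9/25 differ, p = 0.360, d = 0.490.
The smallest distance is between X and Z.

X and Z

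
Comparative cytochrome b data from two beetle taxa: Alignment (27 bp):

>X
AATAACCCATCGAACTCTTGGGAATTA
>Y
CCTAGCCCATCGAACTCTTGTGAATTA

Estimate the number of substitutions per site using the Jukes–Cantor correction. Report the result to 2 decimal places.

0.17

The sequences differ at 4 of 27 sites (1, 2, 5, 21), so p = 4/27 ≈ 0.148148.
d = −(3/4) ln(1 − 4p/3) = −0.75 ln(1 − 0.197531) = −0.75 ln(0.802469)
  = −0.75 × (-0.220062) = 0.165047 substitutions/site.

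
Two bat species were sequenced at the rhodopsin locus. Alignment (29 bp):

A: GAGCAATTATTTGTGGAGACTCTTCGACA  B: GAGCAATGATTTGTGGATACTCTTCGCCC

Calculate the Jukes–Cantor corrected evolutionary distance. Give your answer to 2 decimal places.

The sequences differ at 4 of 29 sites (8, 18, 27, 29), so p = 4/29 ≈ 0.137931.
d = −(3/4) ln(1 − 4p/3) = −0.75 ln(1 − 0.183908) = −0.75 ln(0.816092)
  = −0.75 × (-0.203228) = 0.152421 substitutions/site.

0.15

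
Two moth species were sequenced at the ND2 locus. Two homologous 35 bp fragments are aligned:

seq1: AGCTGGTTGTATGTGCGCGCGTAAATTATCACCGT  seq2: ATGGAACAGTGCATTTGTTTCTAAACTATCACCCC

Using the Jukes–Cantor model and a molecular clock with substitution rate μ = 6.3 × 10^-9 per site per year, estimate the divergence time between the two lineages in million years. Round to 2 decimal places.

76.59

The sequences differ at 19 of 35 sites, so p = 19/35 ≈ 0.542857.
d = −(3/4) ln(1 − 4p/3) = −0.75 ln(1 − 0.723809) = −0.75 ln(0.276191)
  = −0.75 × (-1.286663) = 0.964997 substitutions/site.
Under a molecular clock d = 2μt, so t = d/(2μ) = 0.964997 / (2 × 6.3 × 10^-9) = 76.59 million years.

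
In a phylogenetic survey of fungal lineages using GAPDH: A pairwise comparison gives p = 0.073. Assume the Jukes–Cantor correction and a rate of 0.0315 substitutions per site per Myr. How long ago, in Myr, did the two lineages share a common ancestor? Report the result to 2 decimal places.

1.22

d = −(3/4) ln(1 − 4p/3) = −0.75 ln(1 − 0.097333) = −0.75 ln(0.902667)
  = −0.75 × (-0.102402) = 0.076802 substitutions/site.
Under a molecular clock d = 2μt, so t = d/(2μ) = 0.076802 / (2 × 0.0315) = 1.22 Myr.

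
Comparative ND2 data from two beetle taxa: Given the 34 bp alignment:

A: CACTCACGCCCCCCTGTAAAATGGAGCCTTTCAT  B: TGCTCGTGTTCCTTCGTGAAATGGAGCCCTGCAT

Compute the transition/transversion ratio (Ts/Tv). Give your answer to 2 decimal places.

11.00

Transitions are A↔G and C↔T; transversions are all other mismatches.
Transitions: 11. Transversions: 1.
R = 11/1 = 11.00.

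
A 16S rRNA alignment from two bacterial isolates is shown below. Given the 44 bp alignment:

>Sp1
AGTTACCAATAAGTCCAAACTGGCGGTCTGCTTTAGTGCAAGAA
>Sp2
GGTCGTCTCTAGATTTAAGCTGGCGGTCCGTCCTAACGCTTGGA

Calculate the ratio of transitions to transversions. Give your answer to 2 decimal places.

Transitions are A↔G and C↔T; transversions are all other mismatches.
Transitions: 16. Transversions: 4.
R = 16/4 = 4.00.

4.00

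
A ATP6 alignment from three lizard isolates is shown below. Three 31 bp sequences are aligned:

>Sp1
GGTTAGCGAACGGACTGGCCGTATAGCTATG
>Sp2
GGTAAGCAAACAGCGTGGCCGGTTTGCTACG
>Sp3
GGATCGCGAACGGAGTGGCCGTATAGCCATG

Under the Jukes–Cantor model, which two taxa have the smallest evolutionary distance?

Sp1–Sp2: 9/31 differ, p = 0.290, d = 0.367.
Sp1–Sp3: 4/31 differ, p = 0.129, d = 0.142.
Sp2–Sp3: 11/31 differ, p = 0.355, d = 0.481.
The smallest distance is between Sp1 and Sp3.

Sp1 and Sp3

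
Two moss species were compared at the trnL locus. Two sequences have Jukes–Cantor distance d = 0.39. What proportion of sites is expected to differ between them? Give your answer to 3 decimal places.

0.304

p = (3/4)(1 − e^(−4d/3)) = 0.75 × (1 − e^(-0.52)) = 0.75 × (1 − 0.594521) = 0.304109.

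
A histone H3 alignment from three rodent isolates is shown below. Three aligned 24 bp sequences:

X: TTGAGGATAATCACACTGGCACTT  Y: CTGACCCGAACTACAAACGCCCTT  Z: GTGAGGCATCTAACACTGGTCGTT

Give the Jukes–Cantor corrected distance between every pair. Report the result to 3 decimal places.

X–Y: 11/24 sites differ → p ≈ 0.458333, d = −0.75 ln(1 − 0.611111) = 0.708346 ≈ 0.708.
X–Z: 9/24 sites differ → p = 0.375, d = −0.75 ln(1 − 0.5) = 0.519860 ≈ 0.520.
Y–Z: 13/24 sites differ → p ≈ 0.541667, d = −0.75 ln(1 − 0.722223) = 0.960702 ≈ 0.961.

d(X,Y) = 0.708, d(X,Z) = 0.520, d(Y,Z) = 0.961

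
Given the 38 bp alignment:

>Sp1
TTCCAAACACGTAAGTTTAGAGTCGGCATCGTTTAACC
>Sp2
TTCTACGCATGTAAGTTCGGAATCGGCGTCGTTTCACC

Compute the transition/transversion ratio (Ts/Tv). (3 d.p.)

3.500

Transitions are A↔G and C↔T; transversions are all other mismatches.
Transitions: 7. Transversions: 2.
R = 7/2 = 3.500.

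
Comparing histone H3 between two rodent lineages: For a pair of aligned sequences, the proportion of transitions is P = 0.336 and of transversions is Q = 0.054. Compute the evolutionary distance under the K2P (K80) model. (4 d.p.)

Under the Kimura two-parameter model, d = −½ ln(1 − 2P − Q) − ¼ ln(1 − 2Q).
1 − 2P − Q = 0.274, giving −½ ln(0.274) = 0.647314.
1 − 2Q = 0.892, giving −¼ ln(0.892) = 0.028572.
d = 0.647314 + 0.028572 = 0.675886.

0.6759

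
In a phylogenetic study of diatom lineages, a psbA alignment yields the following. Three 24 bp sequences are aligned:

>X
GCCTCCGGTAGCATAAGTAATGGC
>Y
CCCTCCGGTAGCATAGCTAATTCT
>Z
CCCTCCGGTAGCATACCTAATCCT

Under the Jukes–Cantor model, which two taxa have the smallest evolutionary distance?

Y and Z

X–Y: 6/24 differ, p = 0.250, d = 0.304.
X–Z: 6/24 differ, p = 0.250, d = 0.304.
Y–Z: 2/24 differ, p = 0.083, d = 0.088.
The smallest distance is between Y and Z.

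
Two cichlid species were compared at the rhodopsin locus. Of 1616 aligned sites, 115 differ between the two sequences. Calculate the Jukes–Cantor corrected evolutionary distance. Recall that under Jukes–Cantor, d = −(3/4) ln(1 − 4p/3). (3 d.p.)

0.075

p = 115/1616 ≈ 0.071163.
d = −(3/4) ln(1 − 4p/3) = −0.75 ln(1 − 0.094884) = −0.75 ln(0.905116)
  = −0.75 × (-0.099692) = 0.074769 substitutions/site.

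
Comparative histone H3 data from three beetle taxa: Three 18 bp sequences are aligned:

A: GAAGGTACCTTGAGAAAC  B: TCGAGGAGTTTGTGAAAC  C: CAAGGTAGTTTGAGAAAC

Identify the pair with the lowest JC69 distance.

A–B: 8/18 differ, p = 0.444, d = 0.673.
A–C: 3/18 differ, p = 0.167, d = 0.188.
B–C: 6/18 differ, p = 0.333, d = 0.441.
The smallest distance is between A and C.

A and C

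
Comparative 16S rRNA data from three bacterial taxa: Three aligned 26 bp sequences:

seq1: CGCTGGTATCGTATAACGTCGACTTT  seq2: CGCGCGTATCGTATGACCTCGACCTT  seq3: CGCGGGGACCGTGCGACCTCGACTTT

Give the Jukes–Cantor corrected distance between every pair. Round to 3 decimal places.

seq1–seq2: 5/26 sites differ → p ≈ 0.192308, d = −0.75 ln(1 − 0.256411) = 0.222200 ≈ 0.222.
seq1–seq3: 7/26 sites differ → p ≈ 0.269231, d = −0.75 ln(1 − 0.358975) = 0.333515 ≈ 0.334.
seq2–seq3: 6/26 sites differ → p ≈ 0.230769, d = −0.75 ln(1 − 0.307692) = 0.275793 ≈ 0.276.

d(seq1,seq2) = 0.222, d(seq1,seq3) = 0.334, d(seq2,seq3) = 0.276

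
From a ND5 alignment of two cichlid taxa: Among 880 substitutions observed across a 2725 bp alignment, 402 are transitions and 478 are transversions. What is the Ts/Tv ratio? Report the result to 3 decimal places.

0.841

R = 402/478 = 0.841004… ≈ 0.841 (to 3 d.p.).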